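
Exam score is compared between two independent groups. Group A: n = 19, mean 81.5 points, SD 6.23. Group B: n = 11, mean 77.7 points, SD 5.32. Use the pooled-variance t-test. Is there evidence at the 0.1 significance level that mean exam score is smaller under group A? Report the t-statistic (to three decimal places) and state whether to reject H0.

t = 1.694; fail to reject H0

Let group 1 = group A, group 2 = group B. H0: μ_1 = μ_2; H1: μ_1 < μ_2 (two-sample pooled-variance t-test, left-tailed).
s_p² = [(19−1)·6.23² + (11−1)·5.32²]/(19+11−2) = 35.0592
t = (81.5 − 77.7)/√[35.0592·(1/19 + 1/11)] = 1.694
df = n₁ + n₂ − 2 = 28
p-value = P(T ≤ 1.694) ≈ 0.9493
Since p ≈ 0.9493 > α = 0.1, fail to reject H0; the evidence is not statistically significant.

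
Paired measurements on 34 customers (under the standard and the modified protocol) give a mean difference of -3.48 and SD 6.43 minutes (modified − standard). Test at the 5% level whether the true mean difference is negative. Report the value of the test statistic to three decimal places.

H0: μ_d = 0; H1: μ_d < 0 (paired t-test on the differences, left-tailed).
t = d̄/(s_d/√n) = -3.48/(6.43/√34) = -3.156
df = n − 1 = 33
p-value = P(T ≤ -3.156) ≈ 0.0017
Since p ≈ 0.0017 < α = 0.05, reject H0; the evidence is statistically significant.

-3.156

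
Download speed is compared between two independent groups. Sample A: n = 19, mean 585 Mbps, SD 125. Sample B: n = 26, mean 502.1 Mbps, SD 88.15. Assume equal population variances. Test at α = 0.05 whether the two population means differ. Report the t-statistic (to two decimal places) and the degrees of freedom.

Let group 1 = sample A, group 2 = sample B. H0: μ_1 = μ_2; H1: μ_1 ≠ μ_2 (two-sample pooled-variance t-test, two-sided).
s_p² = [(19−1)·125² + (26−1)·88.15²]/(19+26−2) = 11058.4
t = (585 − 502.1)/√[11058.4·(1/19 + 1/26)] = 2.61
df = n₁ + n₂ − 2 = 43
Two-sided p-value ≈ 0.0123
Since p ≈ 0.0123 < α = 0.05, reject H0; the evidence is statistically significant.

t = 2.61, df = 43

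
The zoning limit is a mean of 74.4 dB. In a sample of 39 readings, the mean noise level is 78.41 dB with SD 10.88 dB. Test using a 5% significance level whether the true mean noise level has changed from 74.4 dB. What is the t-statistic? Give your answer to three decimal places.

2.302

H0: μ = 74.4; H1: μ ≠ 74.4 (one-sample t-test, two-sided).
t = (x̄ − μ₀)/(s/√n) = (78.41 − 74.4)/(10.88/√39) = 2.302
df = n − 1 = 38
Two-sided p-value ≈ 0.027
Since p ≈ 0.027 < α = 0.05, reject H0; the evidence is statistically significant.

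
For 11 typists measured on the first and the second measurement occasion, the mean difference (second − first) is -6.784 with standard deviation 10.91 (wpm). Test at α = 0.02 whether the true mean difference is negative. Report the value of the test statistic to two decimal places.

-2.06

H0: μ_d = 0; H1: μ_d < 0 (paired t-test on the differences, left-tailed).
t = d̄/(s_d/√n) = -6.784/(10.91/√11) = -2.06
df = n − 1 = 10
p-value = P(T ≤ -2.06) ≈ 0.033
Since p ≈ 0.033 > α = 0.02, fail to reject H0; the data do not provide sufficient evidence against H0.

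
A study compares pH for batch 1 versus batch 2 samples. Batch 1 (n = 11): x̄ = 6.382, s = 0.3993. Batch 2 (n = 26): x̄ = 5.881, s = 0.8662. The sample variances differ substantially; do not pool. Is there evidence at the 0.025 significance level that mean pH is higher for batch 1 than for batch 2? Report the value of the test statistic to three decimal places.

2.406

Let group 1 = batch 1, group 2 = batch 2. H0: μ_1 = μ_2; H1: μ_1 > μ_2 (Welch's two-sample t-test, right-tailed).
t = (x̄_1 − x̄_2)/√(s_1²/n_1 + s_2²/n_2) = (6.382 − 5.881)/√(0.3993²/11 + 0.8662²/26) = 2.406
Welch–Satterthwaite df ≈ 34.60
p-value = P(T ≥ 2.406) ≈ 0.011
Since p ≈ 0.011 < α = 0.025, reject H0; the data support H1.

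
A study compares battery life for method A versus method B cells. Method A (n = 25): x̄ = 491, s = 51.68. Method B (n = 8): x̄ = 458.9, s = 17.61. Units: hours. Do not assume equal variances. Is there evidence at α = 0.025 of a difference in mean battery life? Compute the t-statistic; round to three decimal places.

Let group 1 = method A, group 2 = method B. H0: μ_1 = μ_2; H1: μ_1 ≠ μ_2 (Welch's two-sample t-test, two-sided).
t = (x̄_1 − x̄_2)/√(s_1²/n_1 + s_2²/n_2) = (491 − 458.9)/√(51.68²/25 + 17.61²/8) = 2.660
Welch–Satterthwaite df ≈ 30.71
Two-sided p-value ≈ 0.0123
Since p ≈ 0.0123 < α = 0.025, reject H0; the data support H1.

2.660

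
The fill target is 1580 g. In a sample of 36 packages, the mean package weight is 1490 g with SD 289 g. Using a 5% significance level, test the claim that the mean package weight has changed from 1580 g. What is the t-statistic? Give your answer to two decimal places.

-1.87

H0: μ = 1580; H1: μ ≠ 1580 (one-sample t-test, two-sided).
t = (x̄ − μ₀)/(s/√n) = (1490 − 1580)/(289/√36) = -1.87
df = n − 1 = 35
Two-sided p-value ≈ 0.070
Since p ≈ 0.070 > α = 0.05, fail to reject H0; the data do not provide sufficient evidence against H0.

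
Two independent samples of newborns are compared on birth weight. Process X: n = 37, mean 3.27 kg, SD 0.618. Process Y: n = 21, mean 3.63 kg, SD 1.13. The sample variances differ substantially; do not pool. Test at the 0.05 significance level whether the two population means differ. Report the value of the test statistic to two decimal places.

-1.35

Let group 1 = process X, group 2 = process Y. H0: μ_1 = μ_2; H1: μ_1 ≠ μ_2 (Welch's two-sample t-test, two-sided).
t = (x̄_1 − x̄_2)/√(s_1²/n_1 + s_2²/n_2) = (3.27 − 3.63)/√(0.618²/37 + 1.13²/21) = -1.35
Welch–Satterthwaite df ≈ 26.94
Two-sided p-value ≈ 0.188
Since p ≈ 0.188 > α = 0.05, fail to reject H0; the data do not provide sufficient evidence against H0.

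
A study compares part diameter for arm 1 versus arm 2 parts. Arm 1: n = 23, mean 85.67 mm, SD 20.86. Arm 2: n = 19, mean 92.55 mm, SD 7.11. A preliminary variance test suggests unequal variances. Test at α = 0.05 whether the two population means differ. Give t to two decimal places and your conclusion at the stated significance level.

t = -1.48; fail to reject H0

Let group 1 = arm 1, group 2 = arm 2. H0: μ_1 = μ_2; H1: μ_1 ≠ μ_2 (Welch's two-sample t-test, two-sided).
t = (x̄_1 − x̄_2)/√(s_1²/n_1 + s_2²/n_2) = (85.67 − 92.55)/√(20.86²/23 + 7.11²/19) = -1.48
Welch–Satterthwaite df ≈ 27.95
Two-sided p-value ≈ 0.1498
Since p ≈ 0.1498 > α = 0.05, fail to reject H0; the evidence is not statistically significant.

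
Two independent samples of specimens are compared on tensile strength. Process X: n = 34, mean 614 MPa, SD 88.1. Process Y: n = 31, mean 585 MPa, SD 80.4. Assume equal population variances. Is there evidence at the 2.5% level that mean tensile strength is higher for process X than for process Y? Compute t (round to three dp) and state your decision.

Let group 1 = process X, group 2 = process Y. H0: μ_1 = μ_2; H1: μ_1 > μ_2 (two-sample pooled-variance t-test, right-tailed).
s_p² = [(34−1)·88.1² + (31−1)·80.4²]/(34+31−2) = 7143.78
t = (614 − 585)/√[7143.78·(1/34 + 1/31)] = 1.382
df = n₁ + n₂ − 2 = 63
p-value = P(T ≥ 1.382) ≈ 0.0860
Since p ≈ 0.0860 > α = 0.025, fail to reject H0; the evidence is not statistically significant.

t = 1.382; fail to reject H0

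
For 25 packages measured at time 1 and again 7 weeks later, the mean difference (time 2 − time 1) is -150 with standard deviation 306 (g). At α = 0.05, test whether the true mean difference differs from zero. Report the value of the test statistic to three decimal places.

H0: μ_d = 0; H1: μ_d ≠ 0 (paired t-test on the differences, two-sided).
t = d̄/(s_d/√n) = -150/(306/√25) = -2.451
df = n − 1 = 24
Two-sided p-value ≈ 0.022
Since p ≈ 0.022 < α = 0.05, reject H0; the evidence is statistically significant.

-2.451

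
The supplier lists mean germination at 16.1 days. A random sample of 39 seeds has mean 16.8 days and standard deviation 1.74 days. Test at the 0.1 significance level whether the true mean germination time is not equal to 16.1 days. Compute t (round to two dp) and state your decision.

t = 2.51; reject H0

H0: μ = 16.1; H1: μ ≠ 16.1 (one-sample t-test, two-sided).
t = (x̄ − μ₀)/(s/√n) = (16.8 − 16.1)/(1.74/√39) = 2.51
df = n − 1 = 38
Two-sided p-value ≈ 0.0164
Since p ≈ 0.0164 < α = 0.1, reject H0; the data support H1.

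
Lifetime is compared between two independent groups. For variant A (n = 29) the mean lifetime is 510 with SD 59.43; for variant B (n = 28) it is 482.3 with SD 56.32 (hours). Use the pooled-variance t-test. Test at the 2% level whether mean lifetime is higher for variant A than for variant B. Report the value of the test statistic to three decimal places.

1.805

Let group 1 = variant A, group 2 = variant B. H0: μ_1 = μ_2; H1: μ_1 > μ_2 (two-sample pooled-variance t-test, right-tailed).
s_p² = [(29−1)·59.43² + (28−1)·56.32²]/(29+28−2) = 3355.21
t = (510 − 482.3)/√[3355.21·(1/29 + 1/28)] = 1.805
df = n₁ + n₂ − 2 = 55
p-value = P(T ≥ 1.805) ≈ 0.038
Since p ≈ 0.038 > α = 0.02, fail to reject H0; the data do not provide sufficient evidence against H0.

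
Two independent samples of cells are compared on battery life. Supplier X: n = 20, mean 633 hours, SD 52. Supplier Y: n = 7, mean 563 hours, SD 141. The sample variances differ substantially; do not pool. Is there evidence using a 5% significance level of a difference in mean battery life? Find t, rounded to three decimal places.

1.283

Let group 1 = supplier X, group 2 = supplier Y. H0: μ_1 = μ_2; H1: μ_1 ≠ μ_2 (Welch's two-sample t-test, two-sided).
t = (x̄_1 − x̄_2)/√(s_1²/n_1 + s_2²/n_2) = (633 − 563)/√(52²/20 + 141²/7) = 1.283
Welch–Satterthwaite df ≈ 6.58
Two-sided p-value ≈ 0.2427
Since p ≈ 0.2427 > α = 0.05, fail to reject H0; the evidence is not statistically significant.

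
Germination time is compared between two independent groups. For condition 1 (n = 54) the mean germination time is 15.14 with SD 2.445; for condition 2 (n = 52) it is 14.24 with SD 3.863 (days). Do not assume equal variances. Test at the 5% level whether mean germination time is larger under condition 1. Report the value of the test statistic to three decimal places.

1.427

Let group 1 = condition 1, group 2 = condition 2. H0: μ_1 = μ_2; H1: μ_1 > μ_2 (Welch's two-sample t-test, right-tailed).
t = (x̄_1 − x̄_2)/√(s_1²/n_1 + s_2²/n_2) = (15.14 − 14.24)/√(2.445²/54 + 3.863²/52) = 1.427
Welch–Satterthwaite df ≈ 85.67
p-value = P(T ≥ 1.427) ≈ 0.0786
Since p ≈ 0.0786 > α = 0.05, fail to reject H0; the data do not provide sufficient evidence against H0.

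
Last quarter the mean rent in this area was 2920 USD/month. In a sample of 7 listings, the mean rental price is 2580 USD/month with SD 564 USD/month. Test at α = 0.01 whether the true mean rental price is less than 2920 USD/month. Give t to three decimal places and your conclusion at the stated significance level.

t = -1.595; fail to reject H0

H0: μ = 2920; H1: μ < 2920 (one-sample t-test, left-tailed).
t = (x̄ − μ₀)/(s/√n) = (2580 − 2920)/(564/√7) = -1.595
df = n − 1 = 6
p-value = P(T ≤ -1.595) ≈ 0.081
Since p ≈ 0.081 > α = 0.01, fail to reject H0; the data do not provide sufficient evidence against H0.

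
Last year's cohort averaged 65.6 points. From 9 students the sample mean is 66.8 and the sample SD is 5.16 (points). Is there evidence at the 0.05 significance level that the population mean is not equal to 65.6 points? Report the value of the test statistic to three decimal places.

H0: μ = 65.6; H1: μ ≠ 65.6 (one-sample t-test, two-sided).
t = (x̄ − μ₀)/(s/√n) = (66.8 − 65.6)/(5.16/√9) = 0.698
df = n − 1 = 8
Two-sided p-value ≈ 0.5051
Since p ≈ 0.5051 > α = 0.05, fail to reject H0; the data do not provide sufficient evidence against H0.

0.698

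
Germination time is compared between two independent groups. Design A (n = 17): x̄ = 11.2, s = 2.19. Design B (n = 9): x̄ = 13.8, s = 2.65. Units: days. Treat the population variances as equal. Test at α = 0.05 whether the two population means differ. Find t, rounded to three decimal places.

Let group 1 = design A, group 2 = design B. H0: μ_1 = μ_2; H1: μ_1 ≠ μ_2 (two-sample pooled-variance t-test, two-sided).
s_p² = [(17−1)·2.19² + (9−1)·2.65²]/(17+9−2) = 5.53823
t = (11.2 − 13.8)/√[5.53823·(1/17 + 1/9)] = -2.680
df = n₁ + n₂ − 2 = 24
Two-sided p-value ≈ 0.0131
Since p ≈ 0.0131 < α = 0.05, reject H0; the data support H1.

-2.680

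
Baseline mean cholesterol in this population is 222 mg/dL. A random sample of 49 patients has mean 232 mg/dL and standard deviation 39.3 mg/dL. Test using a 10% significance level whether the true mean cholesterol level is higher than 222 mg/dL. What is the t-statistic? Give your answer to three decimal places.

H0: μ = 222; H1: μ > 222 (one-sample t-test, right-tailed).
t = (x̄ − μ₀)/(s/√n) = (232 − 222)/(39.3/√49) = 1.781
df = n − 1 = 48
p-value = P(T ≥ 1.781) ≈ 0.041
Since p ≈ 0.041 < α = 0.1, reject H0; the data support H1.

1.781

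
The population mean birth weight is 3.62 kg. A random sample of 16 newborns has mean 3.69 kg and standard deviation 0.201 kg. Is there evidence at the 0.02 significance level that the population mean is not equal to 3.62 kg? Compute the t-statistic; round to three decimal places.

1.393

H0: μ = 3.62; H1: μ ≠ 3.62 (one-sample t-test, two-sided).
t = (x̄ − μ₀)/(s/√n) = (3.69 − 3.62)/(0.201/√16) = 1.393
df = n − 1 = 15
Two-sided p-value ≈ 0.1839
Since p ≈ 0.1839 > α = 0.02, fail to reject H0; the data do not provide sufficient evidence against H0.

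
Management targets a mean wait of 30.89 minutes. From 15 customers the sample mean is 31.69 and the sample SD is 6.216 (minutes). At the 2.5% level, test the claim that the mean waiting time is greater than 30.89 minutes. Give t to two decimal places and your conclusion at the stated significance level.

t = 0.50; fail to reject H0

H0: μ = 30.89; H1: μ > 30.89 (one-sample t-test, right-tailed).
t = (x̄ − μ₀)/(s/√n) = (31.69 − 30.89)/(6.216/√15) = 0.50
df = n − 1 = 14
p-value = P(T ≥ 0.50) ≈ 0.313
Since p ≈ 0.313 > α = 0.025, fail to reject H0; the data do not provide sufficient evidence against H0.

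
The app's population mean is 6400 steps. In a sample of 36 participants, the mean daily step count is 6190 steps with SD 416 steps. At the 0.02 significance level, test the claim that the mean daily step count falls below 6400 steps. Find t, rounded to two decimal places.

H0: μ = 6400; H1: μ < 6400 (one-sample t-test, left-tailed).
t = (x̄ − μ₀)/(s/√n) = (6190 − 6400)/(416/√36) = -3.03
df = n − 1 = 35
p-value = P(T ≤ -3.03) ≈ 0.002
Since p ≈ 0.002 < α = 0.02, reject H0; the data support H1.

-3.03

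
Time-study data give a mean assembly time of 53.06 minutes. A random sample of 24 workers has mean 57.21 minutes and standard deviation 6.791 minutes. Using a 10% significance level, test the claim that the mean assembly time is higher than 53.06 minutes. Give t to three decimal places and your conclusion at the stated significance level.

H0: μ = 53.06; H1: μ > 53.06 (one-sample t-test, right-tailed).
t = (x̄ − μ₀)/(s/√n) = (57.21 − 53.06)/(6.791/√24) = 2.994
df = n − 1 = 23
p-value = P(T ≥ 2.994) ≈ 0.0032
Since p ≈ 0.0032 < α = 0.1, reject H0; the evidence is statistically significant.

t = 2.994; reject H0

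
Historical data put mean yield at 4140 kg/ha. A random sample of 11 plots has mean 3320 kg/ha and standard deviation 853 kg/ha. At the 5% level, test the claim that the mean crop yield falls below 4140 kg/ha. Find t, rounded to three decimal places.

H0: μ = 4140; H1: μ < 4140 (one-sample t-test, left-tailed).
t = (x̄ − μ₀)/(s/√n) = (3320 − 4140)/(853/√11) = -3.188
df = n − 1 = 10
p-value = P(T ≤ -3.188) ≈ 0.0048
Since p ≈ 0.0048 < α = 0.05, reject H0; the evidence is statistically significant.

-3.188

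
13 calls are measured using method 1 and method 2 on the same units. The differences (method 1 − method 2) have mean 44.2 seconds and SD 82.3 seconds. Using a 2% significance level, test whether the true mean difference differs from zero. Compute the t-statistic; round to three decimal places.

H0: μ_d = 0; H1: μ_d ≠ 0 (paired t-test on the differences, two-sided).
t = d̄/(s_d/√n) = 44.2/(82.3/√13) = 1.936
df = n − 1 = 12
Two-sided p-value ≈ 0.0767
Since p ≈ 0.0767 > α = 0.02, fail to reject H0; the data do not provide sufficient evidence against H0.

1.936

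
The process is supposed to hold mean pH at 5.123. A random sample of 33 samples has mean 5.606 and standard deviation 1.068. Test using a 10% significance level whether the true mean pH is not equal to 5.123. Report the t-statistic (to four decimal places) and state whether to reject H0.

t = 2.5980; reject H0

H0: μ = 5.123; H1: μ ≠ 5.123 (one-sample t-test, two-sided).
t = (x̄ − μ₀)/(s/√n) = (5.606 − 5.123)/(1.068/√33) = 2.5980
df = n − 1 = 32
Two-sided p-value ≈ 0.0141
Since p ≈ 0.0141 < α = 0.1, reject H0; the data support H1.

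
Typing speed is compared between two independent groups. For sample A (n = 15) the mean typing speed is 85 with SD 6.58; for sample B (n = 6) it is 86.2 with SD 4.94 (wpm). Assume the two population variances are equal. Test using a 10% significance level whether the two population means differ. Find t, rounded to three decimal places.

Let group 1 = sample A, group 2 = sample B. H0: μ_1 = μ_2; H1: μ_1 ≠ μ_2 (two-sample pooled-variance t-test, two-sided).
s_p² = [(15−1)·6.58² + (6−1)·4.94²]/(15+6−2) = 38.3246
t = (85 − 86.2)/√[38.3246·(1/15 + 1/6)] = -0.401
df = n₁ + n₂ − 2 = 19
Two-sided p-value ≈ 0.6927
Since p ≈ 0.6927 > α = 0.1, fail to reject H0; the data do not provide sufficient evidence against H0.

-0.401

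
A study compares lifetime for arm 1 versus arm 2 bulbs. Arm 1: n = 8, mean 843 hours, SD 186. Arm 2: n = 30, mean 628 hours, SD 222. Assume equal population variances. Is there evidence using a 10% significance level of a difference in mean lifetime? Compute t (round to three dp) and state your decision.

t = 2.508; reject H0

Let group 1 = arm 1, group 2 = arm 2. H0: μ_1 = μ_2; H1: μ_1 ≠ μ_2 (two-sample pooled-variance t-test, two-sided).
s_p² = [(8−1)·186² + (30−1)·222²]/(8+30−2) = 46428
t = (843 − 628)/√[46428·(1/8 + 1/30)] = 2.508
df = n₁ + n₂ − 2 = 36
Two-sided p-value ≈ 0.0168
Since p ≈ 0.0168 < α = 0.1, reject H0; the data support H1.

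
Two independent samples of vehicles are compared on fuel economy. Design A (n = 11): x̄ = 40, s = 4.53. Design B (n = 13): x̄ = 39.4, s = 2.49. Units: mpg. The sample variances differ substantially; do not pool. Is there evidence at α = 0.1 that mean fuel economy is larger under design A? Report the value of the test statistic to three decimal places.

Let group 1 = design A, group 2 = design B. H0: μ_1 = μ_2; H1: μ_1 > μ_2 (Welch's two-sample t-test, right-tailed).
t = (x̄_1 − x̄_2)/√(s_1²/n_1 + s_2²/n_2) = (40 − 39.4)/√(4.53²/11 + 2.49²/13) = 0.392
Welch–Satterthwaite df ≈ 14.95
p-value = P(T ≥ 0.392) ≈ 0.350
Since p ≈ 0.350 > α = 0.1, fail to reject H0; the data do not provide sufficient evidence against H0.

0.392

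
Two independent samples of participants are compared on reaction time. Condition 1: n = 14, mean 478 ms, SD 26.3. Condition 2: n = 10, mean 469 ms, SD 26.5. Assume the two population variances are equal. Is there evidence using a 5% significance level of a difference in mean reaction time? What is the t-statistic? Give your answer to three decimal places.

0.824

Let group 1 = condition 1, group 2 = condition 2. H0: μ_1 = μ_2; H1: μ_1 ≠ μ_2 (two-sample pooled-variance t-test, two-sided).
s_p² = [(14−1)·26.3² + (10−1)·26.5²]/(14+10−2) = 696.01
t = (478 − 469)/√[696.01·(1/14 + 1/10)] = 0.824
df = n₁ + n₂ − 2 = 22
Two-sided p-value ≈ 0.4188
Since p ≈ 0.4188 > α = 0.05, fail to reject H0; the data do not provide sufficient evidence against H0.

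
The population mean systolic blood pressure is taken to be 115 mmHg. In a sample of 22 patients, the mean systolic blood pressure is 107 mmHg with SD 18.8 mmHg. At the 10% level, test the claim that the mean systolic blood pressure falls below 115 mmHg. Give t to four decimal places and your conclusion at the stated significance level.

H0: μ = 115; H1: μ < 115 (one-sample t-test, left-tailed).
t = (x̄ − μ₀)/(s/√n) = (107 − 115)/(18.8/√22) = -1.9959
df = n − 1 = 21
p-value = P(T ≤ -1.9959) ≈ 0.0295
Since p ≈ 0.0295 < α = 0.1, reject H0; the evidence is statistically significant.

t = -1.9959; reject H0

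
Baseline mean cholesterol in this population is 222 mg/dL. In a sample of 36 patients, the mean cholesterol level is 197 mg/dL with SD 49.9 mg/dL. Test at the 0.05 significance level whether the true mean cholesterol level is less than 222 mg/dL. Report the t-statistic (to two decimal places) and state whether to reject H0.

t = -3.01; reject H0

H0: μ = 222; H1: μ < 222 (one-sample t-test, left-tailed).
t = (x̄ − μ₀)/(s/√n) = (197 − 222)/(49.9/√36) = -3.01
df = n − 1 = 35
p-value = P(T ≤ -3.01) ≈ 0.0024
Since p ≈ 0.0024 < α = 0.05, reject H0; the data support H1.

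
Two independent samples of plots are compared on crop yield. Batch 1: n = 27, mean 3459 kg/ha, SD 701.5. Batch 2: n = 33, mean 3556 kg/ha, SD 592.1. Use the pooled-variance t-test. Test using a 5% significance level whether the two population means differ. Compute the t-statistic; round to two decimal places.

Let group 1 = batch 1, group 2 = batch 2. H0: μ_1 = μ_2; H1: μ_1 ≠ μ_2 (two-sample pooled-variance t-test, two-sided).
s_p² = [(27−1)·701.5² + (33−1)·592.1²]/(27+33−2) = 414022
t = (3459 − 3556)/√[414022·(1/27 + 1/33)] = -0.58
df = n₁ + n₂ − 2 = 58
Two-sided p-value ≈ 0.564
Since p ≈ 0.564 > α = 0.05, fail to reject H0; the evidence is not statistically significant.

-0.58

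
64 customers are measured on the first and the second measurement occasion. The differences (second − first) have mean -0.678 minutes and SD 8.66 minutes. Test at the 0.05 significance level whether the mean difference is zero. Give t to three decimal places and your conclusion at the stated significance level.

H0: μ_d = 0; H1: μ_d ≠ 0 (paired t-test on the differences, two-sided).
t = d̄/(s_d/√n) = -0.678/(8.66/√64) = -0.626
df = n − 1 = 63
Two-sided p-value ≈ 0.5334
Since p ≈ 0.5334 > α = 0.05, fail to reject H0; the evidence is not statistically significant.

t = -0.626; fail to reject H0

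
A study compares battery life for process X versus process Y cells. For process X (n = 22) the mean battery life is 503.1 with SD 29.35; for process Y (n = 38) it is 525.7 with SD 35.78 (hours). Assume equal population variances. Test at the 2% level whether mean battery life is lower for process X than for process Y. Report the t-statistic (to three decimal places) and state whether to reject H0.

t = -2.511; reject H0

Let group 1 = process X, group 2 = process Y. H0: μ_1 = μ_2; H1: μ_1 < μ_2 (two-sample pooled-variance t-test, left-tailed).
s_p² = [(22−1)·29.35² + (38−1)·35.78²]/(22+38−2) = 1128.58
t = (503.1 − 525.7)/√[1128.58·(1/22 + 1/38)] = -2.511
df = n₁ + n₂ − 2 = 58
p-value = P(T ≤ -2.511) ≈ 0.0074
Since p ≈ 0.0074 < α = 0.02, reject H0; the evidence is statistically significant.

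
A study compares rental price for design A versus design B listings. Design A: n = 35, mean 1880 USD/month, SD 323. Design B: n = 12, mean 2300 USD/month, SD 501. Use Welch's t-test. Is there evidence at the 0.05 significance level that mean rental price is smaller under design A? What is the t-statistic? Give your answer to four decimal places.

Let group 1 = design A, group 2 = design B. H0: μ_1 = μ_2; H1: μ_1 < μ_2 (Welch's two-sample t-test, left-tailed).
t = (x̄_1 − x̄_2)/√(s_1²/n_1 + s_2²/n_2) = (1880 − 2300)/√(323²/35 + 501²/12) = -2.7169
Welch–Satterthwaite df ≈ 14.26
p-value = P(T ≤ -2.7169) ≈ 0.0082
Since p ≈ 0.0082 < α = 0.05, reject H0; the data support H1.

-2.7169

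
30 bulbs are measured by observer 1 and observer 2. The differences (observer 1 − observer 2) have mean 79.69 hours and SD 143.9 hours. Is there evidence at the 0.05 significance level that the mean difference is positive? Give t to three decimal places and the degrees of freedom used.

t = 3.033, df = 29

H0: μ_d = 0; H1: μ_d > 0 (paired t-test on the differences, right-tailed).
t = d̄/(s_d/√n) = 79.69/(143.9/√30) = 3.033
df = n − 1 = 29
p-value = P(T ≥ 3.033) ≈ 0.003
Since p ≈ 0.003 < α = 0.05, reject H0; the data support H1.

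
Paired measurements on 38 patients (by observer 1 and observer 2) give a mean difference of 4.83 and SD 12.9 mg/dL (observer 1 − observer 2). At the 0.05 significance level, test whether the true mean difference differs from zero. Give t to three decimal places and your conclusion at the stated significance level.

H0: μ_d = 0; H1: μ_d ≠ 0 (paired t-test on the differences, two-sided).
t = d̄/(s_d/√n) = 4.83/(12.9/√38) = 2.308
df = n − 1 = 37
Two-sided p-value ≈ 0.0267
Since p ≈ 0.0267 < α = 0.05, reject H0; the evidence is statistically significant.

t = 2.308; reject H0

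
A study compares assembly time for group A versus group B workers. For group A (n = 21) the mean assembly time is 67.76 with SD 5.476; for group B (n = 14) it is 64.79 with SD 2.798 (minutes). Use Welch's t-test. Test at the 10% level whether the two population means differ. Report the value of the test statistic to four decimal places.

Let group 1 = group A, group 2 = group B. H0: μ_1 = μ_2; H1: μ_1 ≠ μ_2 (Welch's two-sample t-test, two-sided).
t = (x̄_1 − x̄_2)/√(s_1²/n_1 + s_2²/n_2) = (67.76 − 64.79)/√(5.476²/21 + 2.798²/14) = 2.1069
Welch–Satterthwaite df ≈ 31.34
Two-sided p-value ≈ 0.043
Since p ≈ 0.043 < α = 0.1, reject H0; the data support H1.

2.1069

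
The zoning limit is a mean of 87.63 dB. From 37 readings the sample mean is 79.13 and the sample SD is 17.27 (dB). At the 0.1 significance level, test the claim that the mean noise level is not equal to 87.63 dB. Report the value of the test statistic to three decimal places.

-2.994

H0: μ = 87.63; H1: μ ≠ 87.63 (one-sample t-test, two-sided).
t = (x̄ − μ₀)/(s/√n) = (79.13 − 87.63)/(17.27/√37) = -2.994
df = n − 1 = 36
Two-sided p-value ≈ 0.005
Since p ≈ 0.005 < α = 0.1, reject H0; the evidence is statistically significant.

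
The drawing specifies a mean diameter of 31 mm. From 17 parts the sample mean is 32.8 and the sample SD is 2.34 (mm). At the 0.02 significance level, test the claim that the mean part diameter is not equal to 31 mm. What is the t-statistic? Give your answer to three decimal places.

3.172

H0: μ = 31; H1: μ ≠ 31 (one-sample t-test, two-sided).
t = (x̄ − μ₀)/(s/√n) = (32.8 − 31)/(2.34/√17) = 3.172
df = n − 1 = 16
Two-sided p-value ≈ 0.006
Since p ≈ 0.006 < α = 0.02, reject H0; the data support H1.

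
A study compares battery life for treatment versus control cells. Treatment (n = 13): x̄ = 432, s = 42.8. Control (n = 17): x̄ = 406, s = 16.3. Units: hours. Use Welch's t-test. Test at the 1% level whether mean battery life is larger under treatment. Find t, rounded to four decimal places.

2.0781

Let group 1 = treatment, group 2 = control. H0: μ_1 = μ_2; H1: μ_1 > μ_2 (Welch's two-sample t-test, right-tailed).
t = (x̄_1 − x̄_2)/√(s_1²/n_1 + s_2²/n_2) = (432 − 406)/√(42.8²/13 + 16.3²/17) = 2.0781
Welch–Satterthwaite df ≈ 14.67
p-value = P(T ≥ 2.0781) ≈ 0.028
Since p ≈ 0.028 > α = 0.01, fail to reject H0; the data do not provide sufficient evidence against H0.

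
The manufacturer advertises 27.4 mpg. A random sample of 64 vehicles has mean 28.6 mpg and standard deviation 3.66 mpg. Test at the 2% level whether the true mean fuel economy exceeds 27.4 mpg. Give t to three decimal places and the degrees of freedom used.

H0: μ = 27.4; H1: μ > 27.4 (one-sample t-test, right-tailed).
t = (x̄ − μ₀)/(s/√n) = (28.6 − 27.4)/(3.66/√64) = 2.623
df = n − 1 = 63
p-value = P(T ≥ 2.623) ≈ 0.005
Since p ≈ 0.005 < α = 0.02, reject H0; the data support H1.

t = 2.623, df = 63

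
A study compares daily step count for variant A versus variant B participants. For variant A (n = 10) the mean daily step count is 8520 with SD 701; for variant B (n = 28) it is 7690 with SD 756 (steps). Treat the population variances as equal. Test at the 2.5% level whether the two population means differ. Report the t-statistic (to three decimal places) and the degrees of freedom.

Let group 1 = variant A, group 2 = variant B. H0: μ_1 = μ_2; H1: μ_1 ≠ μ_2 (two-sample pooled-variance t-test, two-sided).
s_p² = [(10−1)·701² + (28−1)·756²]/(10+28−2) = 551502
t = (8520 − 7690)/√[551502·(1/10 + 1/28)] = 3.034
df = n₁ + n₂ − 2 = 36
Two-sided p-value ≈ 0.0045
Since p ≈ 0.0045 < α = 0.025, reject H0; the evidence is statistically significant.

t = 3.034, df = 36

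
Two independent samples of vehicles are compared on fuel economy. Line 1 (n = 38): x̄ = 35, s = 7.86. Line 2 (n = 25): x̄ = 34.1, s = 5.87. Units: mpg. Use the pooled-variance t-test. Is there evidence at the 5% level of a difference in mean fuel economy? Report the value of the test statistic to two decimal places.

0.49

Let group 1 = line 1, group 2 = line 2. H0: μ_1 = μ_2; H1: μ_1 ≠ μ_2 (two-sample pooled-variance t-test, two-sided).
s_p² = [(38−1)·7.86² + (25−1)·5.87²]/(38+25−2) = 51.0297
t = (35 − 34.1)/√[51.0297·(1/38 + 1/25)] = 0.49
df = n₁ + n₂ − 2 = 61
Two-sided p-value ≈ 0.6264
Since p ≈ 0.6264 > α = 0.05, fail to reject H0; the evidence is not statistically significant.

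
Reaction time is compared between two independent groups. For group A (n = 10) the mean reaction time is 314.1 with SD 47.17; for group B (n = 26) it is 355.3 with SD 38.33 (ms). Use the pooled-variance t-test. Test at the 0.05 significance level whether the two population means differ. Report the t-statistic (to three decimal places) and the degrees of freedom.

Let group 1 = group A, group 2 = group B. H0: μ_1 = μ_2; H1: μ_1 ≠ μ_2 (two-sample pooled-variance t-test, two-sided).
s_p² = [(10−1)·47.17² + (26−1)·38.33²]/(10+26−2) = 1669.26
t = (314.1 − 355.3)/√[1669.26·(1/10 + 1/26)] = -2.710
df = n₁ + n₂ − 2 = 34
Two-sided p-value ≈ 0.0105
Since p ≈ 0.0105 < α = 0.05, reject H0; the evidence is statistically significant.

t = -2.710, df = 34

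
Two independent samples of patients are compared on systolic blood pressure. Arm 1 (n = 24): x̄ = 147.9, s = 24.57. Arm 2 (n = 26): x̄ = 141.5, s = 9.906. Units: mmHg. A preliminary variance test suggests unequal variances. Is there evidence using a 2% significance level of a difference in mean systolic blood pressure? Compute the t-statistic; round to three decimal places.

Let group 1 = arm 1, group 2 = arm 2. H0: μ_1 = μ_2; H1: μ_1 ≠ μ_2 (Welch's two-sample t-test, two-sided).
t = (x̄_1 − x̄_2)/√(s_1²/n_1 + s_2²/n_2) = (147.9 − 141.5)/√(24.57²/24 + 9.906²/26) = 1.190
Welch–Satterthwaite df ≈ 29.80
Two-sided p-value ≈ 0.243
Since p ≈ 0.243 > α = 0.02, fail to reject H0; the data do not provide sufficient evidence against H0.

1.190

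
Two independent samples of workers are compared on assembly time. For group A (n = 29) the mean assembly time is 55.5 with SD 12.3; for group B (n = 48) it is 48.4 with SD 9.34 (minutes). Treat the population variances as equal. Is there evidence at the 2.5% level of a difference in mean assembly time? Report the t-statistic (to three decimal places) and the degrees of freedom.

t = 2.863, df = 75

Let group 1 = group A, group 2 = group B. H0: μ_1 = μ_2; H1: μ_1 ≠ μ_2 (two-sample pooled-variance t-test, two-sided).
s_p² = [(29−1)·12.3² + (48−1)·9.34²]/(29+48−2) = 111.149
t = (55.5 − 48.4)/√[111.149·(1/29 + 1/48)] = 2.863
df = n₁ + n₂ − 2 = 75
Two-sided p-value ≈ 0.005
Since p ≈ 0.005 < α = 0.025, reject H0; the data support H1.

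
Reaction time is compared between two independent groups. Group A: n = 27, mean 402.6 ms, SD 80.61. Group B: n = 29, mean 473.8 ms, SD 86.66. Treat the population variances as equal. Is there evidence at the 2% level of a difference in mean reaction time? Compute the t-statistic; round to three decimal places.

-3.177

Let group 1 = group A, group 2 = group B. H0: μ_1 = μ_2; H1: μ_1 ≠ μ_2 (two-sample pooled-variance t-test, two-sided).
s_p² = [(27−1)·80.61² + (29−1)·86.66²]/(27+29−2) = 7022.7
t = (402.6 − 473.8)/√[7022.7·(1/27 + 1/29)] = -3.177
df = n₁ + n₂ − 2 = 54
Two-sided p-value ≈ 0.0025
Since p ≈ 0.0025 < α = 0.02, reject H0; the evidence is statistically significant.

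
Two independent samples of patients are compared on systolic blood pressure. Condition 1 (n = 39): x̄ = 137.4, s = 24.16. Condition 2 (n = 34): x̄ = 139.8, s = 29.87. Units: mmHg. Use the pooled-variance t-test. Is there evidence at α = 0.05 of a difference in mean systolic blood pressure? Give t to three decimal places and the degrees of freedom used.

Let group 1 = condition 1, group 2 = condition 2. H0: μ_1 = μ_2; H1: μ_1 ≠ μ_2 (two-sample pooled-variance t-test, two-sided).
s_p² = [(39−1)·24.16² + (34−1)·29.87²]/(39+34−2) = 727.098
t = (137.4 − 139.8)/√[727.098·(1/39 + 1/34)] = -0.379
df = n₁ + n₂ − 2 = 71
Two-sided p-value ≈ 0.7056
Since p ≈ 0.7056 > α = 0.05, fail to reject H0; the evidence is not statistically significant.

t = -0.379, df = 71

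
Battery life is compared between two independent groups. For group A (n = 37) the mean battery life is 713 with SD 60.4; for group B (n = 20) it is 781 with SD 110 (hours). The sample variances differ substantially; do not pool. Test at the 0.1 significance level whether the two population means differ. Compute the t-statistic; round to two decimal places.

Let group 1 = group A, group 2 = group B. H0: μ_1 = μ_2; H1: μ_1 ≠ μ_2 (Welch's two-sample t-test, two-sided).
t = (x̄_1 − x̄_2)/√(s_1²/n_1 + s_2²/n_2) = (713 − 781)/√(60.4²/37 + 110²/20) = -2.56
Welch–Satterthwaite df ≈ 25.34
Two-sided p-value ≈ 0.017
Since p ≈ 0.017 < α = 0.1, reject H0; the data support H1.

-2.56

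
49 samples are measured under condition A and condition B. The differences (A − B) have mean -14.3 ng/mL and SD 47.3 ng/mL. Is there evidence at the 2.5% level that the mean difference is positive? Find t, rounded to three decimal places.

H0: μ_d = 0; H1: μ_d > 0 (paired t-test on the differences, right-tailed).
t = d̄/(s_d/√n) = -14.3/(47.3/√49) = -2.116
df = n − 1 = 48
p-value = P(T ≥ -2.116) ≈ 0.9802
Since p ≈ 0.9802 > α = 0.025, fail to reject H0; the evidence is not statistically significant.

-2.116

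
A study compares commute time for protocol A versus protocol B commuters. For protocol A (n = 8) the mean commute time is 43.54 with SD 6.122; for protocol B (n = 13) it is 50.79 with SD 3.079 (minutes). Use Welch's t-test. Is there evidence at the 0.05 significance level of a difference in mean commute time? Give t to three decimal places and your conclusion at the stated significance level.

t = -3.116; reject H0

Let group 1 = protocol A, group 2 = protocol B. H0: μ_1 = μ_2; H1: μ_1 ≠ μ_2 (Welch's two-sample t-test, two-sided).
t = (x̄_1 − x̄_2)/√(s_1²/n_1 + s_2²/n_2) = (43.54 − 50.79)/√(6.122²/8 + 3.079²/13) = -3.116
Welch–Satterthwaite df ≈ 9.22
Two-sided p-value ≈ 0.012
Since p ≈ 0.012 < α = 0.05, reject H0; the evidence is statistically significant.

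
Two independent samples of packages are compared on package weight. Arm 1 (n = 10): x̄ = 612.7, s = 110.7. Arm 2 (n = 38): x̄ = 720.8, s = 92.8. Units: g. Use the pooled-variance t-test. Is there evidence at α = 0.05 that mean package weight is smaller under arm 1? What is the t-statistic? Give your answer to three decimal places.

Let group 1 = arm 1, group 2 = arm 2. H0: μ_1 = μ_2; H1: μ_1 < μ_2 (two-sample pooled-variance t-test, left-tailed).
s_p² = [(10−1)·110.7² + (38−1)·92.8²]/(10+38−2) = 9324.53
t = (612.7 − 720.8)/√[9324.53·(1/10 + 1/38)] = -3.150
df = n₁ + n₂ − 2 = 46
p-value = P(T ≤ -3.150) ≈ 0.0014
Since p ≈ 0.0014 < α = 0.05, reject H0; the evidence is statistically significant.

-3.150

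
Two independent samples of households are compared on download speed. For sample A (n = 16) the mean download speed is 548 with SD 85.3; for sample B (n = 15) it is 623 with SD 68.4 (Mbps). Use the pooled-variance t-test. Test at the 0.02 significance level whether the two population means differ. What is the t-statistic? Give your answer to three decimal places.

-2.689

Let group 1 = sample A, group 2 = sample B. H0: μ_1 = μ_2; H1: μ_1 ≠ μ_2 (two-sample pooled-variance t-test, two-sided).
s_p² = [(16−1)·85.3² + (15−1)·68.4²]/(16+15−2) = 6022.11
t = (548 − 623)/√[6022.11·(1/16 + 1/15)] = -2.689
df = n₁ + n₂ − 2 = 29
Two-sided p-value ≈ 0.0118
Since p ≈ 0.0118 < α = 0.02, reject H0; the data support H1.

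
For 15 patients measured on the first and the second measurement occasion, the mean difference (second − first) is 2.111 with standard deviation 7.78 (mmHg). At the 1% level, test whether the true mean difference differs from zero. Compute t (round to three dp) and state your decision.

t = 1.051; fail to reject H0

H0: μ_d = 0; H1: μ_d ≠ 0 (paired t-test on the differences, two-sided).
t = d̄/(s_d/√n) = 2.111/(7.78/√15) = 1.051
df = n − 1 = 14
Two-sided p-value ≈ 0.311
Since p ≈ 0.311 > α = 0.01, fail to reject H0; the data do not provide sufficient evidence against H0.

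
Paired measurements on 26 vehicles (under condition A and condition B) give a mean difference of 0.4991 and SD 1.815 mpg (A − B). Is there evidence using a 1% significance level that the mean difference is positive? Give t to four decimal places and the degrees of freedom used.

t = 1.4022, df = 25

H0: μ_d = 0; H1: μ_d > 0 (paired t-test on the differences, right-tailed).
t = d̄/(s_d/√n) = 0.4991/(1.815/√26) = 1.4022
df = n − 1 = 25
p-value = P(T ≥ 1.4022) ≈ 0.087
Since p ≈ 0.087 > α = 0.01, fail to reject H0; the data do not provide sufficient evidence against H0.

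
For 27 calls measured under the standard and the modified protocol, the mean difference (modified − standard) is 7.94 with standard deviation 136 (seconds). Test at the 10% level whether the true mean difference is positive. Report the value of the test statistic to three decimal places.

H0: μ_d = 0; H1: μ_d > 0 (paired t-test on the differences, right-tailed).
t = d̄/(s_d/√n) = 7.94/(136/√27) = 0.303
df = n − 1 = 26
p-value = P(T ≥ 0.303) ≈ 0.3820
Since p ≈ 0.3820 > α = 0.1, fail to reject H0; the evidence is not statistically significant.

0.303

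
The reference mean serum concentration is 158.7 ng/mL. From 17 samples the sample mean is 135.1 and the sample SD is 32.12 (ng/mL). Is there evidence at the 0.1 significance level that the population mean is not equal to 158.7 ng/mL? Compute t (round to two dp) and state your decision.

H0: μ = 158.7; H1: μ ≠ 158.7 (one-sample t-test, two-sided).
t = (x̄ − μ₀)/(s/√n) = (135.1 − 158.7)/(32.12/√17) = -3.03
df = n − 1 = 16
Two-sided p-value ≈ 0.008
Since p ≈ 0.008 < α = 0.1, reject H0; the evidence is statistically significant.

t = -3.03; reject H0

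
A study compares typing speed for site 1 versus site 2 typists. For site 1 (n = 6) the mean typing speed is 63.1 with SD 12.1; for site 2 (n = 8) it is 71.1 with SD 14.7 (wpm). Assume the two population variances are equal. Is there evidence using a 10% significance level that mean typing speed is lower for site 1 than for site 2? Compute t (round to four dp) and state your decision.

Let group 1 = site 1, group 2 = site 2. H0: μ_1 = μ_2; H1: μ_1 < μ_2 (two-sample pooled-variance t-test, left-tailed).
s_p² = [(6−1)·12.1² + (8−1)·14.7²]/(6+8−2) = 187.057
t = (63.1 − 71.1)/√[187.057·(1/6 + 1/8)] = -1.0831
df = n₁ + n₂ − 2 = 12
p-value = P(T ≤ -1.0831) ≈ 0.1500
Since p ≈ 0.1500 > α = 0.1, fail to reject H0; the evidence is not statistically significant.

t = -1.0831; fail to reject H0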